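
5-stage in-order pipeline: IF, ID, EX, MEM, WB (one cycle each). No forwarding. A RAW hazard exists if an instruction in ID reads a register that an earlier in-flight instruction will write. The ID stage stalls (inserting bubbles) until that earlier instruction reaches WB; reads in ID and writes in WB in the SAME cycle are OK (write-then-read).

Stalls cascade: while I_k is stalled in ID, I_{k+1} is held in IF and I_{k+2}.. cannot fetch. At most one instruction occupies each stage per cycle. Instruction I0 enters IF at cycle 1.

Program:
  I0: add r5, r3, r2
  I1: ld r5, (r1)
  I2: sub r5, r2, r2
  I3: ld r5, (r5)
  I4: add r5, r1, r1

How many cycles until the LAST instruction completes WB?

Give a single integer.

Answer: 11

Derivation:
I0 add r5 <- r3,r2: IF@1 ID@2 stall=0 (-) EX@3 MEM@4 WB@5
I1 ld r5 <- r1: IF@2 ID@3 stall=0 (-) EX@4 MEM@5 WB@6
I2 sub r5 <- r2,r2: IF@3 ID@4 stall=0 (-) EX@5 MEM@6 WB@7
I3 ld r5 <- r5: IF@4 ID@5 stall=2 (RAW on I2.r5 (WB@7)) EX@8 MEM@9 WB@10
I4 add r5 <- r1,r1: IF@5 ID@8 stall=0 (-) EX@9 MEM@10 WB@11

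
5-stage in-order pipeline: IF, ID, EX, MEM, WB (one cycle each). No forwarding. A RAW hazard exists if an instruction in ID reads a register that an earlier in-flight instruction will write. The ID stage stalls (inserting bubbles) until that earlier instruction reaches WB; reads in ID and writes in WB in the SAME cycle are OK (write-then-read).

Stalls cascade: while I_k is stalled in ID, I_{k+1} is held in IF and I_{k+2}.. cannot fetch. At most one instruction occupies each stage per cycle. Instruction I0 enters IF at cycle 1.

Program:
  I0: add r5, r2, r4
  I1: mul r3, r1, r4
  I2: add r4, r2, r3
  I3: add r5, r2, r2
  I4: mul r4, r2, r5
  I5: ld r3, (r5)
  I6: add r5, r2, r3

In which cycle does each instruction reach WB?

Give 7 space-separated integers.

Answer: 5 6 9 10 13 14 17

Derivation:
I0 add r5 <- r2,r4: IF@1 ID@2 stall=0 (-) EX@3 MEM@4 WB@5
I1 mul r3 <- r1,r4: IF@2 ID@3 stall=0 (-) EX@4 MEM@5 WB@6
I2 add r4 <- r2,r3: IF@3 ID@4 stall=2 (RAW on I1.r3 (WB@6)) EX@7 MEM@8 WB@9
I3 add r5 <- r2,r2: IF@4 ID@7 stall=0 (-) EX@8 MEM@9 WB@10
I4 mul r4 <- r2,r5: IF@7 ID@8 stall=2 (RAW on I3.r5 (WB@10)) EX@11 MEM@12 WB@13
I5 ld r3 <- r5: IF@8 ID@11 stall=0 (-) EX@12 MEM@13 WB@14
I6 add r5 <- r2,r3: IF@11 ID@12 stall=2 (RAW on I5.r3 (WB@14)) EX@15 MEM@16 WB@17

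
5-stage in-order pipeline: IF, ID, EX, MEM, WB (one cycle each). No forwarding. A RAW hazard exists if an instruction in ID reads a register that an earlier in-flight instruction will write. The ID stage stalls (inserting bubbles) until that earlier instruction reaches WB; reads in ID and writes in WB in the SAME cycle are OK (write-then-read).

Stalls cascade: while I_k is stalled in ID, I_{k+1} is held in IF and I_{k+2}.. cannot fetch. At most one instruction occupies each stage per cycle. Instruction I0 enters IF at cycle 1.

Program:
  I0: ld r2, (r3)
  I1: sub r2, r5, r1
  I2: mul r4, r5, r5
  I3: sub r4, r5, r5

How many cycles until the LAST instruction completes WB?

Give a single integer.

Answer: 8

Derivation:
I0 ld r2 <- r3: IF@1 ID@2 stall=0 (-) EX@3 MEM@4 WB@5
I1 sub r2 <- r5,r1: IF@2 ID@3 stall=0 (-) EX@4 MEM@5 WB@6
I2 mul r4 <- r5,r5: IF@3 ID@4 stall=0 (-) EX@5 MEM@6 WB@7
I3 sub r4 <- r5,r5: IF@4 ID@5 stall=0 (-) EX@6 MEM@7 WB@8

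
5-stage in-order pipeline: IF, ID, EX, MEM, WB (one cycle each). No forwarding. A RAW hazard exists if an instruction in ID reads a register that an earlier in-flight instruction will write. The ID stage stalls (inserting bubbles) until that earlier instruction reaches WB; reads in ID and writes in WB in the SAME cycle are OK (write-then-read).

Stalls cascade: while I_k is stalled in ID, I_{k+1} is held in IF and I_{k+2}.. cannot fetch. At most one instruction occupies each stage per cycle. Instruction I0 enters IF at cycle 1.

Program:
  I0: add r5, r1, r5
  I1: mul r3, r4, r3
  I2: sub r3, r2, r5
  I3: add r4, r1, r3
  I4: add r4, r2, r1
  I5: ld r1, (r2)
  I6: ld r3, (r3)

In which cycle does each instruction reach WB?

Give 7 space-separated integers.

Answer: 5 6 8 11 12 13 14

Derivation:
I0 add r5 <- r1,r5: IF@1 ID@2 stall=0 (-) EX@3 MEM@4 WB@5
I1 mul r3 <- r4,r3: IF@2 ID@3 stall=0 (-) EX@4 MEM@5 WB@6
I2 sub r3 <- r2,r5: IF@3 ID@4 stall=1 (RAW on I0.r5 (WB@5)) EX@6 MEM@7 WB@8
I3 add r4 <- r1,r3: IF@4 ID@6 stall=2 (RAW on I2.r3 (WB@8)) EX@9 MEM@10 WB@11
I4 add r4 <- r2,r1: IF@6 ID@9 stall=0 (-) EX@10 MEM@11 WB@12
I5 ld r1 <- r2: IF@9 ID@10 stall=0 (-) EX@11 MEM@12 WB@13
I6 ld r3 <- r3: IF@10 ID@11 stall=0 (-) EX@12 MEM@13 WB@14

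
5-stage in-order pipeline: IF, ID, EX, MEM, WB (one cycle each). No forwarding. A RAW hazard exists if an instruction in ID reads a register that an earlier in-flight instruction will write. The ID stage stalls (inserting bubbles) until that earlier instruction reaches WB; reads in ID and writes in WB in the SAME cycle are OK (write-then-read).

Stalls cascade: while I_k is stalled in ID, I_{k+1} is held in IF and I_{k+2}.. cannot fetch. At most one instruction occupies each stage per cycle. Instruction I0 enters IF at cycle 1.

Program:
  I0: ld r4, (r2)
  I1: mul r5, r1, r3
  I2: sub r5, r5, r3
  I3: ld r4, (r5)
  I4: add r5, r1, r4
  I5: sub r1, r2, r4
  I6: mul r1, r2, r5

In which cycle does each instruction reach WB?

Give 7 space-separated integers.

I0 ld r4 <- r2: IF@1 ID@2 stall=0 (-) EX@3 MEM@4 WB@5
I1 mul r5 <- r1,r3: IF@2 ID@3 stall=0 (-) EX@4 MEM@5 WB@6
I2 sub r5 <- r5,r3: IF@3 ID@4 stall=2 (RAW on I1.r5 (WB@6)) EX@7 MEM@8 WB@9
I3 ld r4 <- r5: IF@4 ID@7 stall=2 (RAW on I2.r5 (WB@9)) EX@10 MEM@11 WB@12
I4 add r5 <- r1,r4: IF@7 ID@10 stall=2 (RAW on I3.r4 (WB@12)) EX@13 MEM@14 WB@15
I5 sub r1 <- r2,r4: IF@10 ID@13 stall=0 (-) EX@14 MEM@15 WB@16
I6 mul r1 <- r2,r5: IF@13 ID@14 stall=1 (RAW on I4.r5 (WB@15)) EX@16 MEM@17 WB@18

Answer: 5 6 9 12 15 16 18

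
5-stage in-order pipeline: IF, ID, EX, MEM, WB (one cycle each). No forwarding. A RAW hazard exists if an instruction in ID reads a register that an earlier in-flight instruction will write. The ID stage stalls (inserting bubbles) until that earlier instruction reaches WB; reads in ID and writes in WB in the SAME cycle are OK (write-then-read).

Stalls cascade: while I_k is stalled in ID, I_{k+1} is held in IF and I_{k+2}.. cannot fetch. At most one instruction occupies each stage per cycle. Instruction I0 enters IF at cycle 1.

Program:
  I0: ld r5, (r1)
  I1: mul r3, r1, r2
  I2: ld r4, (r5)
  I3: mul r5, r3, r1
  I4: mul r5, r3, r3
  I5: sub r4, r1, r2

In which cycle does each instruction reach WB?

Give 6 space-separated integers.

I0 ld r5 <- r1: IF@1 ID@2 stall=0 (-) EX@3 MEM@4 WB@5
I1 mul r3 <- r1,r2: IF@2 ID@3 stall=0 (-) EX@4 MEM@5 WB@6
I2 ld r4 <- r5: IF@3 ID@4 stall=1 (RAW on I0.r5 (WB@5)) EX@6 MEM@7 WB@8
I3 mul r5 <- r3,r1: IF@4 ID@6 stall=0 (-) EX@7 MEM@8 WB@9
I4 mul r5 <- r3,r3: IF@6 ID@7 stall=0 (-) EX@8 MEM@9 WB@10
I5 sub r4 <- r1,r2: IF@7 ID@8 stall=0 (-) EX@9 MEM@10 WB@11

Answer: 5 6 8 9 10 11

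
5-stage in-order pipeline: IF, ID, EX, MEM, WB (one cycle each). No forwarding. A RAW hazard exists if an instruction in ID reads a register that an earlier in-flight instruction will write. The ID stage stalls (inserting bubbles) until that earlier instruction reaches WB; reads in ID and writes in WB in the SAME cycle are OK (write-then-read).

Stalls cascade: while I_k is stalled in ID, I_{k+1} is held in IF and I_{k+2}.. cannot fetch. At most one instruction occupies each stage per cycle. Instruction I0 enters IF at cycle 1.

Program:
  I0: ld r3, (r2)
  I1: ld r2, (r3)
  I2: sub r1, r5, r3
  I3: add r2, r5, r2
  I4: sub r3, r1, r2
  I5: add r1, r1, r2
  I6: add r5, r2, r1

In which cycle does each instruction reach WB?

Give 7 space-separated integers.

I0 ld r3 <- r2: IF@1 ID@2 stall=0 (-) EX@3 MEM@4 WB@5
I1 ld r2 <- r3: IF@2 ID@3 stall=2 (RAW on I0.r3 (WB@5)) EX@6 MEM@7 WB@8
I2 sub r1 <- r5,r3: IF@3 ID@6 stall=0 (-) EX@7 MEM@8 WB@9
I3 add r2 <- r5,r2: IF@6 ID@7 stall=1 (RAW on I1.r2 (WB@8)) EX@9 MEM@10 WB@11
I4 sub r3 <- r1,r2: IF@7 ID@9 stall=2 (RAW on I3.r2 (WB@11)) EX@12 MEM@13 WB@14
I5 add r1 <- r1,r2: IF@9 ID@12 stall=0 (-) EX@13 MEM@14 WB@15
I6 add r5 <- r2,r1: IF@12 ID@13 stall=2 (RAW on I5.r1 (WB@15)) EX@16 MEM@17 WB@18

Answer: 5 8 9 11 14 15 18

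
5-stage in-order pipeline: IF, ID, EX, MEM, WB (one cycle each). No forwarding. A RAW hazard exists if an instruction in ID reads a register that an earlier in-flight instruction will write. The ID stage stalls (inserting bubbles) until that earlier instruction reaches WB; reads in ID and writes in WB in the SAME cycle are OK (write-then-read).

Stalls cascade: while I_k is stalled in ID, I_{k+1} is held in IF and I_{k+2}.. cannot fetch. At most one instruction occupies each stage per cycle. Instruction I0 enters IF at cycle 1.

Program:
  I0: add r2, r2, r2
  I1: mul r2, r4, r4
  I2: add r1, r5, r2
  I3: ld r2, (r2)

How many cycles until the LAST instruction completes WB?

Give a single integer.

I0 add r2 <- r2,r2: IF@1 ID@2 stall=0 (-) EX@3 MEM@4 WB@5
I1 mul r2 <- r4,r4: IF@2 ID@3 stall=0 (-) EX@4 MEM@5 WB@6
I2 add r1 <- r5,r2: IF@3 ID@4 stall=2 (RAW on I1.r2 (WB@6)) EX@7 MEM@8 WB@9
I3 ld r2 <- r2: IF@4 ID@7 stall=0 (-) EX@8 MEM@9 WB@10

Answer: 10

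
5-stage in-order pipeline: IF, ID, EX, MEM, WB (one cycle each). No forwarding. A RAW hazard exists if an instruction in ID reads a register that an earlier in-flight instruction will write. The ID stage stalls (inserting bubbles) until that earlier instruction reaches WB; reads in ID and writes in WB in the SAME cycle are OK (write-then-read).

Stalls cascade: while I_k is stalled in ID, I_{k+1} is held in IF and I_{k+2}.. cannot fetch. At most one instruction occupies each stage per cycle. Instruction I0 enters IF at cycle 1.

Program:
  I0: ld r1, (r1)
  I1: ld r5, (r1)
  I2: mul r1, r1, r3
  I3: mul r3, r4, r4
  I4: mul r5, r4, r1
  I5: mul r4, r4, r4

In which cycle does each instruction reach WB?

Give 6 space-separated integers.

I0 ld r1 <- r1: IF@1 ID@2 stall=0 (-) EX@3 MEM@4 WB@5
I1 ld r5 <- r1: IF@2 ID@3 stall=2 (RAW on I0.r1 (WB@5)) EX@6 MEM@7 WB@8
I2 mul r1 <- r1,r3: IF@3 ID@6 stall=0 (-) EX@7 MEM@8 WB@9
I3 mul r3 <- r4,r4: IF@6 ID@7 stall=0 (-) EX@8 MEM@9 WB@10
I4 mul r5 <- r4,r1: IF@7 ID@8 stall=1 (RAW on I2.r1 (WB@9)) EX@10 MEM@11 WB@12
I5 mul r4 <- r4,r4: IF@8 ID@10 stall=0 (-) EX@11 MEM@12 WB@13

Answer: 5 8 9 10 12 13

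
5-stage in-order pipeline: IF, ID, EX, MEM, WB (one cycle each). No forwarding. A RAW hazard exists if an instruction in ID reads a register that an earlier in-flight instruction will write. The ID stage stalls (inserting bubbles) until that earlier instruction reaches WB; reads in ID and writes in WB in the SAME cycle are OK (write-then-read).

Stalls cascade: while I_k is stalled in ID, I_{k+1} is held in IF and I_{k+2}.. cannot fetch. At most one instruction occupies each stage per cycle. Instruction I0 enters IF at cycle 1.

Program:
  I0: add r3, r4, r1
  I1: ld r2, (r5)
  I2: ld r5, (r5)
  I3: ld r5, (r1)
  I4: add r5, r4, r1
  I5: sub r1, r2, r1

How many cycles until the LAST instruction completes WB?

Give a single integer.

Answer: 10

Derivation:
I0 add r3 <- r4,r1: IF@1 ID@2 stall=0 (-) EX@3 MEM@4 WB@5
I1 ld r2 <- r5: IF@2 ID@3 stall=0 (-) EX@4 MEM@5 WB@6
I2 ld r5 <- r5: IF@3 ID@4 stall=0 (-) EX@5 MEM@6 WB@7
I3 ld r5 <- r1: IF@4 ID@5 stall=0 (-) EX@6 MEM@7 WB@8
I4 add r5 <- r4,r1: IF@5 ID@6 stall=0 (-) EX@7 MEM@8 WB@9
I5 sub r1 <- r2,r1: IF@6 ID@7 stall=0 (-) EX@8 MEM@9 WB@10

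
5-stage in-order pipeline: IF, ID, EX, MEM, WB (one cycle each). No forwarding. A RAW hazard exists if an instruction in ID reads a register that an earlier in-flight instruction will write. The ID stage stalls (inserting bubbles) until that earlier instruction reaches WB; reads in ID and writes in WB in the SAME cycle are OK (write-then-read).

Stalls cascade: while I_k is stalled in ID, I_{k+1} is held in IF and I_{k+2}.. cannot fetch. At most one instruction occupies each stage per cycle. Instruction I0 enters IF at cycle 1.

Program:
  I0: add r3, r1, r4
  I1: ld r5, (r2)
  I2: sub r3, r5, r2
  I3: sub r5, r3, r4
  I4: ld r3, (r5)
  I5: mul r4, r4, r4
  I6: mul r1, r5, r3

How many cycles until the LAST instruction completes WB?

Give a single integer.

Answer: 18

Derivation:
I0 add r3 <- r1,r4: IF@1 ID@2 stall=0 (-) EX@3 MEM@4 WB@5
I1 ld r5 <- r2: IF@2 ID@3 stall=0 (-) EX@4 MEM@5 WB@6
I2 sub r3 <- r5,r2: IF@3 ID@4 stall=2 (RAW on I1.r5 (WB@6)) EX@7 MEM@8 WB@9
I3 sub r5 <- r3,r4: IF@4 ID@7 stall=2 (RAW on I2.r3 (WB@9)) EX@10 MEM@11 WB@12
I4 ld r3 <- r5: IF@7 ID@10 stall=2 (RAW on I3.r5 (WB@12)) EX@13 MEM@14 WB@15
I5 mul r4 <- r4,r4: IF@10 ID@13 stall=0 (-) EX@14 MEM@15 WB@16
I6 mul r1 <- r5,r3: IF@13 ID@14 stall=1 (RAW on I4.r3 (WB@15)) EX@16 MEM@17 WB@18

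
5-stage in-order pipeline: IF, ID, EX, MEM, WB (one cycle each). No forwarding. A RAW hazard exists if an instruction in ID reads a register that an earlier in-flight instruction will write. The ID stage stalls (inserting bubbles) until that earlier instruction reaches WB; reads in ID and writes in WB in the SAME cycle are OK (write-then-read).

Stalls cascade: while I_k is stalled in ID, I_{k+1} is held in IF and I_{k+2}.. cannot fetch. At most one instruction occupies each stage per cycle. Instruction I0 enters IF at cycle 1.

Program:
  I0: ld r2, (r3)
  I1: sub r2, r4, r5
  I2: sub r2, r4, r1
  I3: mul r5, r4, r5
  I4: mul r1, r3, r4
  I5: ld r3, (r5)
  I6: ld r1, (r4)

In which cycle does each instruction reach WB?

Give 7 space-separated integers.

I0 ld r2 <- r3: IF@1 ID@2 stall=0 (-) EX@3 MEM@4 WB@5
I1 sub r2 <- r4,r5: IF@2 ID@3 stall=0 (-) EX@4 MEM@5 WB@6
I2 sub r2 <- r4,r1: IF@3 ID@4 stall=0 (-) EX@5 MEM@6 WB@7
I3 mul r5 <- r4,r5: IF@4 ID@5 stall=0 (-) EX@6 MEM@7 WB@8
I4 mul r1 <- r3,r4: IF@5 ID@6 stall=0 (-) EX@7 MEM@8 WB@9
I5 ld r3 <- r5: IF@6 ID@7 stall=1 (RAW on I3.r5 (WB@8)) EX@9 MEM@10 WB@11
I6 ld r1 <- r4: IF@7 ID@9 stall=0 (-) EX@10 MEM@11 WB@12

Answer: 5 6 7 8 9 11 12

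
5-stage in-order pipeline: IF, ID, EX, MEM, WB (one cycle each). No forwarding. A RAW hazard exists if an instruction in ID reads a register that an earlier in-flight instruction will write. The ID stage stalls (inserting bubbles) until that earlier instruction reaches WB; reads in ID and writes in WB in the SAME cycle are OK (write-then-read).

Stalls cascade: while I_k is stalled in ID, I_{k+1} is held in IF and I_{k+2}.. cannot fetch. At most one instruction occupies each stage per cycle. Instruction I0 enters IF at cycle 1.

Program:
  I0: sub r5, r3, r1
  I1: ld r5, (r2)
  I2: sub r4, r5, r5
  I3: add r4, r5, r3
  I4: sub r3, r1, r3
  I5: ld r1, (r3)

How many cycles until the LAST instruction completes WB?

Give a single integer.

I0 sub r5 <- r3,r1: IF@1 ID@2 stall=0 (-) EX@3 MEM@4 WB@5
I1 ld r5 <- r2: IF@2 ID@3 stall=0 (-) EX@4 MEM@5 WB@6
I2 sub r4 <- r5,r5: IF@3 ID@4 stall=2 (RAW on I1.r5 (WB@6)) EX@7 MEM@8 WB@9
I3 add r4 <- r5,r3: IF@4 ID@7 stall=0 (-) EX@8 MEM@9 WB@10
I4 sub r3 <- r1,r3: IF@7 ID@8 stall=0 (-) EX@9 MEM@10 WB@11
I5 ld r1 <- r3: IF@8 ID@9 stall=2 (RAW on I4.r3 (WB@11)) EX@12 MEM@13 WB@14

Answer: 14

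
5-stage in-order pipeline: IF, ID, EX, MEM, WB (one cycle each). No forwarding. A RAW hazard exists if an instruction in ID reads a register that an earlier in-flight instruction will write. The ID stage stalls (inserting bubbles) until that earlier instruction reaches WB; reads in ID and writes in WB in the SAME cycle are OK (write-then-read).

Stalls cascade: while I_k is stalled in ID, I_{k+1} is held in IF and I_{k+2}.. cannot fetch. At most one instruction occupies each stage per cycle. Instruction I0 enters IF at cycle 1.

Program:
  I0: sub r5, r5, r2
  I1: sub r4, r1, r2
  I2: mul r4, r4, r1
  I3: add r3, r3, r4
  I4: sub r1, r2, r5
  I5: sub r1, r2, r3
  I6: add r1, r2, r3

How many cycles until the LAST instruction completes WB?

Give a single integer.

Answer: 16

Derivation:
I0 sub r5 <- r5,r2: IF@1 ID@2 stall=0 (-) EX@3 MEM@4 WB@5
I1 sub r4 <- r1,r2: IF@2 ID@3 stall=0 (-) EX@4 MEM@5 WB@6
I2 mul r4 <- r4,r1: IF@3 ID@4 stall=2 (RAW on I1.r4 (WB@6)) EX@7 MEM@8 WB@9
I3 add r3 <- r3,r4: IF@4 ID@7 stall=2 (RAW on I2.r4 (WB@9)) EX@10 MEM@11 WB@12
I4 sub r1 <- r2,r5: IF@7 ID@10 stall=0 (-) EX@11 MEM@12 WB@13
I5 sub r1 <- r2,r3: IF@10 ID@11 stall=1 (RAW on I3.r3 (WB@12)) EX@13 MEM@14 WB@15
I6 add r1 <- r2,r3: IF@11 ID@13 stall=0 (-) EX@14 MEM@15 WB@16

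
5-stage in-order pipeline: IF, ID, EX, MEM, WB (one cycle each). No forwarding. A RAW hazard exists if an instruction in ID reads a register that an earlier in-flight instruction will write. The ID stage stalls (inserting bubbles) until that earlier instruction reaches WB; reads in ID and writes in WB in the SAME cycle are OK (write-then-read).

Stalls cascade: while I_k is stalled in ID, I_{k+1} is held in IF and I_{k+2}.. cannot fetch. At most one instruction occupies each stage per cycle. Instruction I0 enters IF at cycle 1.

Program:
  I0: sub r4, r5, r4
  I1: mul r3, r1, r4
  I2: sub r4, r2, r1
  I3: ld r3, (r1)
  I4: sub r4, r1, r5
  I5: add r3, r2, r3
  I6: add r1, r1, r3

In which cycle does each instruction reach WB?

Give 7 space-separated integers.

I0 sub r4 <- r5,r4: IF@1 ID@2 stall=0 (-) EX@3 MEM@4 WB@5
I1 mul r3 <- r1,r4: IF@2 ID@3 stall=2 (RAW on I0.r4 (WB@5)) EX@6 MEM@7 WB@8
I2 sub r4 <- r2,r1: IF@3 ID@6 stall=0 (-) EX@7 MEM@8 WB@9
I3 ld r3 <- r1: IF@6 ID@7 stall=0 (-) EX@8 MEM@9 WB@10
I4 sub r4 <- r1,r5: IF@7 ID@8 stall=0 (-) EX@9 MEM@10 WB@11
I5 add r3 <- r2,r3: IF@8 ID@9 stall=1 (RAW on I3.r3 (WB@10)) EX@11 MEM@12 WB@13
I6 add r1 <- r1,r3: IF@9 ID@11 stall=2 (RAW on I5.r3 (WB@13)) EX@14 MEM@15 WB@16

Answer: 5 8 9 10 11 13 16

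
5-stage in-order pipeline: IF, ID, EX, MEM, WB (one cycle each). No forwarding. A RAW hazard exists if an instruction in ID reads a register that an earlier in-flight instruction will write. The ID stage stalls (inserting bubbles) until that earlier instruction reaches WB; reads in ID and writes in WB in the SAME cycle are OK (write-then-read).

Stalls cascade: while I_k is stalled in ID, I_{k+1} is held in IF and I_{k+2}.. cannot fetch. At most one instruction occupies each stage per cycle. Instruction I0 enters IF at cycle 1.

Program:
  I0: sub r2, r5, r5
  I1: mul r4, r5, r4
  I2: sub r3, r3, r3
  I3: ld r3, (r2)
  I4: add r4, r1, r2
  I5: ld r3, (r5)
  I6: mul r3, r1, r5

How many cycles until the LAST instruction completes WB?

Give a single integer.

I0 sub r2 <- r5,r5: IF@1 ID@2 stall=0 (-) EX@3 MEM@4 WB@5
I1 mul r4 <- r5,r4: IF@2 ID@3 stall=0 (-) EX@4 MEM@5 WB@6
I2 sub r3 <- r3,r3: IF@3 ID@4 stall=0 (-) EX@5 MEM@6 WB@7
I3 ld r3 <- r2: IF@4 ID@5 stall=0 (-) EX@6 MEM@7 WB@8
I4 add r4 <- r1,r2: IF@5 ID@6 stall=0 (-) EX@7 MEM@8 WB@9
I5 ld r3 <- r5: IF@6 ID@7 stall=0 (-) EX@8 MEM@9 WB@10
I6 mul r3 <- r1,r5: IF@7 ID@8 stall=0 (-) EX@9 MEM@10 WB@11

Answer: 11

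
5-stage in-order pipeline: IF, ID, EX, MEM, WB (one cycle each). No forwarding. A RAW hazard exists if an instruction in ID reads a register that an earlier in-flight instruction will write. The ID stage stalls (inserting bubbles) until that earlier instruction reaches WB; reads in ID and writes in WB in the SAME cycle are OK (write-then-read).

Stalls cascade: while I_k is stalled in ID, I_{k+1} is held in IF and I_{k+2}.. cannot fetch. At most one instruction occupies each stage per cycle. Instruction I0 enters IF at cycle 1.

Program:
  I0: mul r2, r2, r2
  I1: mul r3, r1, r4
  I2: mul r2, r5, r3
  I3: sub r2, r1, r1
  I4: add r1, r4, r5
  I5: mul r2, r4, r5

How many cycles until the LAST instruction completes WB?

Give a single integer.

I0 mul r2 <- r2,r2: IF@1 ID@2 stall=0 (-) EX@3 MEM@4 WB@5
I1 mul r3 <- r1,r4: IF@2 ID@3 stall=0 (-) EX@4 MEM@5 WB@6
I2 mul r2 <- r5,r3: IF@3 ID@4 stall=2 (RAW on I1.r3 (WB@6)) EX@7 MEM@8 WB@9
I3 sub r2 <- r1,r1: IF@4 ID@7 stall=0 (-) EX@8 MEM@9 WB@10
I4 add r1 <- r4,r5: IF@7 ID@8 stall=0 (-) EX@9 MEM@10 WB@11
I5 mul r2 <- r4,r5: IF@8 ID@9 stall=0 (-) EX@10 MEM@11 WB@12

Answer: 12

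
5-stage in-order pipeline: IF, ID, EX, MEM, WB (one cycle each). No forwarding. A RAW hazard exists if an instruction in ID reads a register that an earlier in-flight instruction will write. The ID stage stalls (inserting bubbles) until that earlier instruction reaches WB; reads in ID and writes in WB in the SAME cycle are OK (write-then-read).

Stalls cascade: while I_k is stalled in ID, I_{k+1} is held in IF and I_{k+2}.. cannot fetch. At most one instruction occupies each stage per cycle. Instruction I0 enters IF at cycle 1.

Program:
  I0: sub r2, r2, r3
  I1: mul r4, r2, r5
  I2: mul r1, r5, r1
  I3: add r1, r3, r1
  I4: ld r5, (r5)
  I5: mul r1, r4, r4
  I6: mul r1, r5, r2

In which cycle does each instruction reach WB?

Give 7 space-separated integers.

Answer: 5 8 9 12 13 14 16

Derivation:
I0 sub r2 <- r2,r3: IF@1 ID@2 stall=0 (-) EX@3 MEM@4 WB@5
I1 mul r4 <- r2,r5: IF@2 ID@3 stall=2 (RAW on I0.r2 (WB@5)) EX@6 MEM@7 WB@8
I2 mul r1 <- r5,r1: IF@3 ID@6 stall=0 (-) EX@7 MEM@8 WB@9
I3 add r1 <- r3,r1: IF@6 ID@7 stall=2 (RAW on I2.r1 (WB@9)) EX@10 MEM@11 WB@12
I4 ld r5 <- r5: IF@7 ID@10 stall=0 (-) EX@11 MEM@12 WB@13
I5 mul r1 <- r4,r4: IF@10 ID@11 stall=0 (-) EX@12 MEM@13 WB@14
I6 mul r1 <- r5,r2: IF@11 ID@12 stall=1 (RAW on I4.r5 (WB@13)) EX@14 MEM@15 WB@16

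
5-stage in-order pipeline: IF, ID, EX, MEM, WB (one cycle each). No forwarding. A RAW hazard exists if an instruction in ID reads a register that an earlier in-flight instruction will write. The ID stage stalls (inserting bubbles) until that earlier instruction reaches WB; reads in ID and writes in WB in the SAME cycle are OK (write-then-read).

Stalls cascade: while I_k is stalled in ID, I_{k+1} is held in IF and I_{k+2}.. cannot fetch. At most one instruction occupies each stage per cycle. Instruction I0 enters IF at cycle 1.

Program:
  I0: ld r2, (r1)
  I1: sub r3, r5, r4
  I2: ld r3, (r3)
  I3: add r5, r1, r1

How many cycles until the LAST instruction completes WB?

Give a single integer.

I0 ld r2 <- r1: IF@1 ID@2 stall=0 (-) EX@3 MEM@4 WB@5
I1 sub r3 <- r5,r4: IF@2 ID@3 stall=0 (-) EX@4 MEM@5 WB@6
I2 ld r3 <- r3: IF@3 ID@4 stall=2 (RAW on I1.r3 (WB@6)) EX@7 MEM@8 WB@9
I3 add r5 <- r1,r1: IF@4 ID@7 stall=0 (-) EX@8 MEM@9 WB@10

Answer: 10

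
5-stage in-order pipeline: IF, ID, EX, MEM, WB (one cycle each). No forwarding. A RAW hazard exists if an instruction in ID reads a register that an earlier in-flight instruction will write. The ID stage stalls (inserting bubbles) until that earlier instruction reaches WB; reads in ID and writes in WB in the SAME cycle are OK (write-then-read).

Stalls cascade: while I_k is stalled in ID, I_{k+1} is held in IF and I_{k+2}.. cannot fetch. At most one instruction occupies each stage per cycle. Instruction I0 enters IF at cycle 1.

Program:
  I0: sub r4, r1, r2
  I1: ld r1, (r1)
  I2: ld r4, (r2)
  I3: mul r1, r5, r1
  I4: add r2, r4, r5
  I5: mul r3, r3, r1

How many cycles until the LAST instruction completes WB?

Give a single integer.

Answer: 12

Derivation:
I0 sub r4 <- r1,r2: IF@1 ID@2 stall=0 (-) EX@3 MEM@4 WB@5
I1 ld r1 <- r1: IF@2 ID@3 stall=0 (-) EX@4 MEM@5 WB@6
I2 ld r4 <- r2: IF@3 ID@4 stall=0 (-) EX@5 MEM@6 WB@7
I3 mul r1 <- r5,r1: IF@4 ID@5 stall=1 (RAW on I1.r1 (WB@6)) EX@7 MEM@8 WB@9
I4 add r2 <- r4,r5: IF@5 ID@7 stall=0 (-) EX@8 MEM@9 WB@10
I5 mul r3 <- r3,r1: IF@7 ID@8 stall=1 (RAW on I3.r1 (WB@9)) EX@10 MEM@11 WB@12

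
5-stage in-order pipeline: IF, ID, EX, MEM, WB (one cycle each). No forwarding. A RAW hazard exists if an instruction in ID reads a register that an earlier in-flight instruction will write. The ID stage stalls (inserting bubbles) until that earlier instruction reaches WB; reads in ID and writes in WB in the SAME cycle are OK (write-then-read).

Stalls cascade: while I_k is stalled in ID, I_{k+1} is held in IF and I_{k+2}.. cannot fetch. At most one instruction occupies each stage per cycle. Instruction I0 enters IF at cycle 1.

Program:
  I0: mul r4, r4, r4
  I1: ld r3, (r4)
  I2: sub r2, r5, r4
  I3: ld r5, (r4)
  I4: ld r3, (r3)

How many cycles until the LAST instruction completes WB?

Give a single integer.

Answer: 11

Derivation:
I0 mul r4 <- r4,r4: IF@1 ID@2 stall=0 (-) EX@3 MEM@4 WB@5
I1 ld r3 <- r4: IF@2 ID@3 stall=2 (RAW on I0.r4 (WB@5)) EX@6 MEM@7 WB@8
I2 sub r2 <- r5,r4: IF@3 ID@6 stall=0 (-) EX@7 MEM@8 WB@9
I3 ld r5 <- r4: IF@6 ID@7 stall=0 (-) EX@8 MEM@9 WB@10
I4 ld r3 <- r3: IF@7 ID@8 stall=0 (-) EX@9 MEM@10 WB@11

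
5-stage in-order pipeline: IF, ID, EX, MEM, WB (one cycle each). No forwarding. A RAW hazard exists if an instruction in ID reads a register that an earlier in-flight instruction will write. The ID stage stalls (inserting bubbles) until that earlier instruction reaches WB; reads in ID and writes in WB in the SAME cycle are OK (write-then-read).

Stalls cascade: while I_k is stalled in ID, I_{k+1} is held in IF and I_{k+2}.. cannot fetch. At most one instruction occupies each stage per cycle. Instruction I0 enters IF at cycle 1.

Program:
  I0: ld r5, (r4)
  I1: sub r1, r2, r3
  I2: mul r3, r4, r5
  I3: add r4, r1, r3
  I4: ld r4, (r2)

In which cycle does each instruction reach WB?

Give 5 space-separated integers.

I0 ld r5 <- r4: IF@1 ID@2 stall=0 (-) EX@3 MEM@4 WB@5
I1 sub r1 <- r2,r3: IF@2 ID@3 stall=0 (-) EX@4 MEM@5 WB@6
I2 mul r3 <- r4,r5: IF@3 ID@4 stall=1 (RAW on I0.r5 (WB@5)) EX@6 MEM@7 WB@8
I3 add r4 <- r1,r3: IF@4 ID@6 stall=2 (RAW on I2.r3 (WB@8)) EX@9 MEM@10 WB@11
I4 ld r4 <- r2: IF@6 ID@9 stall=0 (-) EX@10 MEM@11 WB@12

Answer: 5 6 8 11 12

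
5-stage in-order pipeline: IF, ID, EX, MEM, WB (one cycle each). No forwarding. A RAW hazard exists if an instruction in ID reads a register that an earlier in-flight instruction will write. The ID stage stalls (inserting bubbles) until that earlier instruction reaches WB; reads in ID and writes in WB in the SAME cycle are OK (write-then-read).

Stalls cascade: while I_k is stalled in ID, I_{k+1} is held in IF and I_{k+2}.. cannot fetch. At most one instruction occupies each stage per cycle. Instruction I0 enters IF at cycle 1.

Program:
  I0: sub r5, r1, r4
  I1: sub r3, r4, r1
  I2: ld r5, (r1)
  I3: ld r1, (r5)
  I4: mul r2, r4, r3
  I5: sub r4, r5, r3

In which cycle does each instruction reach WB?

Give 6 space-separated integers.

Answer: 5 6 7 10 11 12

Derivation:
I0 sub r5 <- r1,r4: IF@1 ID@2 stall=0 (-) EX@3 MEM@4 WB@5
I1 sub r3 <- r4,r1: IF@2 ID@3 stall=0 (-) EX@4 MEM@5 WB@6
I2 ld r5 <- r1: IF@3 ID@4 stall=0 (-) EX@5 MEM@6 WB@7
I3 ld r1 <- r5: IF@4 ID@5 stall=2 (RAW on I2.r5 (WB@7)) EX@8 MEM@9 WB@10
I4 mul r2 <- r4,r3: IF@5 ID@8 stall=0 (-) EX@9 MEM@10 WB@11
I5 sub r4 <- r5,r3: IF@8 ID@9 stall=0 (-) EX@10 MEM@11 WB@12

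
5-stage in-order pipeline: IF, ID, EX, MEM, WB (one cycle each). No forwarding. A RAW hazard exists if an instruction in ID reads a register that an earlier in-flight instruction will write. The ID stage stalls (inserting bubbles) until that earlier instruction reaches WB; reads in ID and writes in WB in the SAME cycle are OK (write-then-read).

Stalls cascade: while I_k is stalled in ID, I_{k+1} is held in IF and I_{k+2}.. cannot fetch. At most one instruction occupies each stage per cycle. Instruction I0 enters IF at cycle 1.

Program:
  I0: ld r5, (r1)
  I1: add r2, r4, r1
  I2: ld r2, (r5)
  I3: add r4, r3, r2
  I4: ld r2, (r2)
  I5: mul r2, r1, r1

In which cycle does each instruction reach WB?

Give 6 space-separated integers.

Answer: 5 6 8 11 12 13

Derivation:
I0 ld r5 <- r1: IF@1 ID@2 stall=0 (-) EX@3 MEM@4 WB@5
I1 add r2 <- r4,r1: IF@2 ID@3 stall=0 (-) EX@4 MEM@5 WB@6
I2 ld r2 <- r5: IF@3 ID@4 stall=1 (RAW on I0.r5 (WB@5)) EX@6 MEM@7 WB@8
I3 add r4 <- r3,r2: IF@4 ID@6 stall=2 (RAW on I2.r2 (WB@8)) EX@9 MEM@10 WB@11
I4 ld r2 <- r2: IF@6 ID@9 stall=0 (-) EX@10 MEM@11 WB@12
I5 mul r2 <- r1,r1: IF@9 ID@10 stall=0 (-) EX@11 MEM@12 WB@13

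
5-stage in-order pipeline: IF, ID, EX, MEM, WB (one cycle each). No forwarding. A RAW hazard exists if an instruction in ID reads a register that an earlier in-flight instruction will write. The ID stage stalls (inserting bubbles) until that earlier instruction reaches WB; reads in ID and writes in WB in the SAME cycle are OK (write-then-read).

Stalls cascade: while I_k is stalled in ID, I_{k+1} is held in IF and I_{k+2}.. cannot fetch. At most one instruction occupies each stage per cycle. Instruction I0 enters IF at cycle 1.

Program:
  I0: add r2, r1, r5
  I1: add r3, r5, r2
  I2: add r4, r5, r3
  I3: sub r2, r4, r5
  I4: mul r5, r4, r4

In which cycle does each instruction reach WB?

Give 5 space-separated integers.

Answer: 5 8 11 14 15

Derivation:
I0 add r2 <- r1,r5: IF@1 ID@2 stall=0 (-) EX@3 MEM@4 WB@5
I1 add r3 <- r5,r2: IF@2 ID@3 stall=2 (RAW on I0.r2 (WB@5)) EX@6 MEM@7 WB@8
I2 add r4 <- r5,r3: IF@3 ID@6 stall=2 (RAW on I1.r3 (WB@8)) EX@9 MEM@10 WB@11
I3 sub r2 <- r4,r5: IF@6 ID@9 stall=2 (RAW on I2.r4 (WB@11)) EX@12 MEM@13 WB@14
I4 mul r5 <- r4,r4: IF@9 ID@12 stall=0 (-) EX@13 MEM@14 WB@15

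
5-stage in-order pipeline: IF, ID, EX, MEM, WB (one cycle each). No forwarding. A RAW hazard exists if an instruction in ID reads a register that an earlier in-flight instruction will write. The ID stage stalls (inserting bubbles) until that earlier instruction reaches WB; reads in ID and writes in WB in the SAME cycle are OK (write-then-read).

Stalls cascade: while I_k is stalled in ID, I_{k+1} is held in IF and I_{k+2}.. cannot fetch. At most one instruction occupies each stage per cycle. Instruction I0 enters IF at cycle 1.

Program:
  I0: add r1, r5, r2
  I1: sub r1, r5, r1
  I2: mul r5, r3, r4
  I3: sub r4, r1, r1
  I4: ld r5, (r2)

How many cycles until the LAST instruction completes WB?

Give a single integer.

I0 add r1 <- r5,r2: IF@1 ID@2 stall=0 (-) EX@3 MEM@4 WB@5
I1 sub r1 <- r5,r1: IF@2 ID@3 stall=2 (RAW on I0.r1 (WB@5)) EX@6 MEM@7 WB@8
I2 mul r5 <- r3,r4: IF@3 ID@6 stall=0 (-) EX@7 MEM@8 WB@9
I3 sub r4 <- r1,r1: IF@6 ID@7 stall=1 (RAW on I1.r1 (WB@8)) EX@9 MEM@10 WB@11
I4 ld r5 <- r2: IF@7 ID@9 stall=0 (-) EX@10 MEM@11 WB@12

Answer: 12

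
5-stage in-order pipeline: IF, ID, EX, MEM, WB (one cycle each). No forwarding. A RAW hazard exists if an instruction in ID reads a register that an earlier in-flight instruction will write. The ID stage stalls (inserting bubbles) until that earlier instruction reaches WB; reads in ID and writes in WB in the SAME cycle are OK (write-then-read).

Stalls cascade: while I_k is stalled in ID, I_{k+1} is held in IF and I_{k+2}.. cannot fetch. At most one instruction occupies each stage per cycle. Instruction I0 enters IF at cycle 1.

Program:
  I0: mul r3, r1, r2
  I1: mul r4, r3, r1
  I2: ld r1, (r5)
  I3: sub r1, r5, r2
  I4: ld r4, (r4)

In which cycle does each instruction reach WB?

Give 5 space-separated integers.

I0 mul r3 <- r1,r2: IF@1 ID@2 stall=0 (-) EX@3 MEM@4 WB@5
I1 mul r4 <- r3,r1: IF@2 ID@3 stall=2 (RAW on I0.r3 (WB@5)) EX@6 MEM@7 WB@8
I2 ld r1 <- r5: IF@3 ID@6 stall=0 (-) EX@7 MEM@8 WB@9
I3 sub r1 <- r5,r2: IF@6 ID@7 stall=0 (-) EX@8 MEM@9 WB@10
I4 ld r4 <- r4: IF@7 ID@8 stall=0 (-) EX@9 MEM@10 WB@11

Answer: 5 8 9 10 11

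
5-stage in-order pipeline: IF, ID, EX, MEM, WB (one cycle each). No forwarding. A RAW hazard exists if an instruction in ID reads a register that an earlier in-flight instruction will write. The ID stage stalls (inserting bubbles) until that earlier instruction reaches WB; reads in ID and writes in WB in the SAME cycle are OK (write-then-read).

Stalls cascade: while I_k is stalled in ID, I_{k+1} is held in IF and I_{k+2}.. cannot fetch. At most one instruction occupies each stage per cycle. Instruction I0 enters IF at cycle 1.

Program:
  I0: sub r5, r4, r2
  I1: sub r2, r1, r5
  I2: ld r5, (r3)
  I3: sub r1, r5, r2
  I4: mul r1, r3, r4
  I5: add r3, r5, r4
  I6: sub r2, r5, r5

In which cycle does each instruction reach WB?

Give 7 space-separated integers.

Answer: 5 8 9 12 13 14 15

Derivation:
I0 sub r5 <- r4,r2: IF@1 ID@2 stall=0 (-) EX@3 MEM@4 WB@5
I1 sub r2 <- r1,r5: IF@2 ID@3 stall=2 (RAW on I0.r5 (WB@5)) EX@6 MEM@7 WB@8
I2 ld r5 <- r3: IF@3 ID@6 stall=0 (-) EX@7 MEM@8 WB@9
I3 sub r1 <- r5,r2: IF@6 ID@7 stall=2 (RAW on I2.r5 (WB@9)) EX@10 MEM@11 WB@12
I4 mul r1 <- r3,r4: IF@7 ID@10 stall=0 (-) EX@11 MEM@12 WB@13
I5 add r3 <- r5,r4: IF@10 ID@11 stall=0 (-) EX@12 MEM@13 WB@14
I6 sub r2 <- r5,r5: IF@11 ID@12 stall=0 (-) EX@13 MEM@14 WB@15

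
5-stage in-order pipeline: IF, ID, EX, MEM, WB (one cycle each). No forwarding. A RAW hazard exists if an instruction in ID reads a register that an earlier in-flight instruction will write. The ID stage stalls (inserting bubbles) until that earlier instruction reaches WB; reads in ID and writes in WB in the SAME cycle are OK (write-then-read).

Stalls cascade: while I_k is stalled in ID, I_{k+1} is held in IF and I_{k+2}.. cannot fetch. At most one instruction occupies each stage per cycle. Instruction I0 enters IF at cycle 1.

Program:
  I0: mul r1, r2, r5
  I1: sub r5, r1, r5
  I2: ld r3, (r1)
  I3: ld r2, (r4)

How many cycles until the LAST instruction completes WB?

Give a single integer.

I0 mul r1 <- r2,r5: IF@1 ID@2 stall=0 (-) EX@3 MEM@4 WB@5
I1 sub r5 <- r1,r5: IF@2 ID@3 stall=2 (RAW on I0.r1 (WB@5)) EX@6 MEM@7 WB@8
I2 ld r3 <- r1: IF@3 ID@6 stall=0 (-) EX@7 MEM@8 WB@9
I3 ld r2 <- r4: IF@6 ID@7 stall=0 (-) EX@8 MEM@9 WB@10

Answer: 10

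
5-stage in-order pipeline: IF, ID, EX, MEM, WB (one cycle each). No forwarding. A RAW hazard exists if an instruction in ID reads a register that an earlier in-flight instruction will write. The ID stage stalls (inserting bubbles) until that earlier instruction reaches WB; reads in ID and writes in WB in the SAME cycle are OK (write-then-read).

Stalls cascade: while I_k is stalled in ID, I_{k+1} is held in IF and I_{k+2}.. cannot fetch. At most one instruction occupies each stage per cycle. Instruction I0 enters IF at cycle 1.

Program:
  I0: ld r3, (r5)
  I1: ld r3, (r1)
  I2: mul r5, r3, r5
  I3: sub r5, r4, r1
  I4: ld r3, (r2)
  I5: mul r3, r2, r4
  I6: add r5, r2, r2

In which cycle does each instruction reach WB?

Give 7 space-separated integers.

I0 ld r3 <- r5: IF@1 ID@2 stall=0 (-) EX@3 MEM@4 WB@5
I1 ld r3 <- r1: IF@2 ID@3 stall=0 (-) EX@4 MEM@5 WB@6
I2 mul r5 <- r3,r5: IF@3 ID@4 stall=2 (RAW on I1.r3 (WB@6)) EX@7 MEM@8 WB@9
I3 sub r5 <- r4,r1: IF@4 ID@7 stall=0 (-) EX@8 MEM@9 WB@10
I4 ld r3 <- r2: IF@7 ID@8 stall=0 (-) EX@9 MEM@10 WB@11
I5 mul r3 <- r2,r4: IF@8 ID@9 stall=0 (-) EX@10 MEM@11 WB@12
I6 add r5 <- r2,r2: IF@9 ID@10 stall=0 (-) EX@11 MEM@12 WB@13

Answer: 5 6 9 10 11 12 13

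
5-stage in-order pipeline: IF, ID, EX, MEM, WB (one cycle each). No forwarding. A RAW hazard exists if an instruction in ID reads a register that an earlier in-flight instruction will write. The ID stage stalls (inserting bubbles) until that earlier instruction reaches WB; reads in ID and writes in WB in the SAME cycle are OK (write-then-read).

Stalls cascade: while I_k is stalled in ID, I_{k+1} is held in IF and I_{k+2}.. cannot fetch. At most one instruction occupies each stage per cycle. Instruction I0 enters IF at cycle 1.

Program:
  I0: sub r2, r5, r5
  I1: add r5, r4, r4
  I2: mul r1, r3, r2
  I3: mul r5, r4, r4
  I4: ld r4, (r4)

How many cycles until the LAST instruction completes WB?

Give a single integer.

Answer: 10

Derivation:
I0 sub r2 <- r5,r5: IF@1 ID@2 stall=0 (-) EX@3 MEM@4 WB@5
I1 add r5 <- r4,r4: IF@2 ID@3 stall=0 (-) EX@4 MEM@5 WB@6
I2 mul r1 <- r3,r2: IF@3 ID@4 stall=1 (RAW on I0.r2 (WB@5)) EX@6 MEM@7 WB@8
I3 mul r5 <- r4,r4: IF@4 ID@6 stall=0 (-) EX@7 MEM@8 WB@9
I4 ld r4 <- r4: IF@6 ID@7 stall=0 (-) EX@8 MEM@9 WB@10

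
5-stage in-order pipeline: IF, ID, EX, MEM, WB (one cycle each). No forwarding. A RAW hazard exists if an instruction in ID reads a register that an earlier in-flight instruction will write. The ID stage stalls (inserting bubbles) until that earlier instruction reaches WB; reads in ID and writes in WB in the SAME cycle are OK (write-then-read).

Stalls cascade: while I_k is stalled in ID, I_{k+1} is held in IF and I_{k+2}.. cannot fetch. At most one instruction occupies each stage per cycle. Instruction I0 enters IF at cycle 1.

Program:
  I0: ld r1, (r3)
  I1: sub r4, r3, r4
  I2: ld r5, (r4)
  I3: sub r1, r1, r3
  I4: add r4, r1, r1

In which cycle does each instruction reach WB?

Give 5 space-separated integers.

I0 ld r1 <- r3: IF@1 ID@2 stall=0 (-) EX@3 MEM@4 WB@5
I1 sub r4 <- r3,r4: IF@2 ID@3 stall=0 (-) EX@4 MEM@5 WB@6
I2 ld r5 <- r4: IF@3 ID@4 stall=2 (RAW on I1.r4 (WB@6)) EX@7 MEM@8 WB@9
I3 sub r1 <- r1,r3: IF@4 ID@7 stall=0 (-) EX@8 MEM@9 WB@10
I4 add r4 <- r1,r1: IF@7 ID@8 stall=2 (RAW on I3.r1 (WB@10)) EX@11 MEM@12 WB@13

Answer: 5 6 9 10 13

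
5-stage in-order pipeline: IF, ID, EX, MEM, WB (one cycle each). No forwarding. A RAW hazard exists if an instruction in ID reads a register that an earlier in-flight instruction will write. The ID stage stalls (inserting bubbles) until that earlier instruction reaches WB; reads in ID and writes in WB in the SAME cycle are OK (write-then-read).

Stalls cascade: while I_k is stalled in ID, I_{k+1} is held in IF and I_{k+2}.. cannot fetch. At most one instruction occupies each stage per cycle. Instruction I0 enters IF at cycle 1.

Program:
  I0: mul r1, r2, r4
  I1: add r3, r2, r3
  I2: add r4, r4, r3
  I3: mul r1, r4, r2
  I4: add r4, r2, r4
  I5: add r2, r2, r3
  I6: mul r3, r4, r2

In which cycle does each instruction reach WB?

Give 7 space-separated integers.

I0 mul r1 <- r2,r4: IF@1 ID@2 stall=0 (-) EX@3 MEM@4 WB@5
I1 add r3 <- r2,r3: IF@2 ID@3 stall=0 (-) EX@4 MEM@5 WB@6
I2 add r4 <- r4,r3: IF@3 ID@4 stall=2 (RAW on I1.r3 (WB@6)) EX@7 MEM@8 WB@9
I3 mul r1 <- r4,r2: IF@4 ID@7 stall=2 (RAW on I2.r4 (WB@9)) EX@10 MEM@11 WB@12
I4 add r4 <- r2,r4: IF@7 ID@10 stall=0 (-) EX@11 MEM@12 WB@13
I5 add r2 <- r2,r3: IF@10 ID@11 stall=0 (-) EX@12 MEM@13 WB@14
I6 mul r3 <- r4,r2: IF@11 ID@12 stall=2 (RAW on I5.r2 (WB@14)) EX@15 MEM@16 WB@17

Answer: 5 6 9 12 13 14 17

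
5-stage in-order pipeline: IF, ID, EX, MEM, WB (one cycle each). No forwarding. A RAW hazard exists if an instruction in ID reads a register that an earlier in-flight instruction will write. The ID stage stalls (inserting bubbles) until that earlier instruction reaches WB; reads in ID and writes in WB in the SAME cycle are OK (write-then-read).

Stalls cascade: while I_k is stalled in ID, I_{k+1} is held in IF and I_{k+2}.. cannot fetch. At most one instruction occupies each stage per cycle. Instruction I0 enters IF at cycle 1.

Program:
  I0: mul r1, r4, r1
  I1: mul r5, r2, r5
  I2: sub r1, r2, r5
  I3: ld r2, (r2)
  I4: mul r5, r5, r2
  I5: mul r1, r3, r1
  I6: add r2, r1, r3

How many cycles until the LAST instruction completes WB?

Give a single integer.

I0 mul r1 <- r4,r1: IF@1 ID@2 stall=0 (-) EX@3 MEM@4 WB@5
I1 mul r5 <- r2,r5: IF@2 ID@3 stall=0 (-) EX@4 MEM@5 WB@6
I2 sub r1 <- r2,r5: IF@3 ID@4 stall=2 (RAW on I1.r5 (WB@6)) EX@7 MEM@8 WB@9
I3 ld r2 <- r2: IF@4 ID@7 stall=0 (-) EX@8 MEM@9 WB@10
I4 mul r5 <- r5,r2: IF@7 ID@8 stall=2 (RAW on I3.r2 (WB@10)) EX@11 MEM@12 WB@13
I5 mul r1 <- r3,r1: IF@8 ID@11 stall=0 (-) EX@12 MEM@13 WB@14
I6 add r2 <- r1,r3: IF@11 ID@12 stall=2 (RAW on I5.r1 (WB@14)) EX@15 MEM@16 WB@17

Answer: 17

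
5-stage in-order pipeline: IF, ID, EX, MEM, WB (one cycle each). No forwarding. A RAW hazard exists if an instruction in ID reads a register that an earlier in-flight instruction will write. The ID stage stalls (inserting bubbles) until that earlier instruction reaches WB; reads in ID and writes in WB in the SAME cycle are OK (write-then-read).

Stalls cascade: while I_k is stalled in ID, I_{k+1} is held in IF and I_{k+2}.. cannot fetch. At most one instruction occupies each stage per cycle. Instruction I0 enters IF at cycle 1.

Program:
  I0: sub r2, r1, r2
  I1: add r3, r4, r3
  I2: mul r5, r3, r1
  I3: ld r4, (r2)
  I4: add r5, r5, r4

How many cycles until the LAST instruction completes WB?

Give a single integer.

Answer: 13

Derivation:
I0 sub r2 <- r1,r2: IF@1 ID@2 stall=0 (-) EX@3 MEM@4 WB@5
I1 add r3 <- r4,r3: IF@2 ID@3 stall=0 (-) EX@4 MEM@5 WB@6
I2 mul r5 <- r3,r1: IF@3 ID@4 stall=2 (RAW on I1.r3 (WB@6)) EX@7 MEM@8 WB@9
I3 ld r4 <- r2: IF@4 ID@7 stall=0 (-) EX@8 MEM@9 WB@10
I4 add r5 <- r5,r4: IF@7 ID@8 stall=2 (RAW on I3.r4 (WB@10)) EX@11 MEM@12 WB@13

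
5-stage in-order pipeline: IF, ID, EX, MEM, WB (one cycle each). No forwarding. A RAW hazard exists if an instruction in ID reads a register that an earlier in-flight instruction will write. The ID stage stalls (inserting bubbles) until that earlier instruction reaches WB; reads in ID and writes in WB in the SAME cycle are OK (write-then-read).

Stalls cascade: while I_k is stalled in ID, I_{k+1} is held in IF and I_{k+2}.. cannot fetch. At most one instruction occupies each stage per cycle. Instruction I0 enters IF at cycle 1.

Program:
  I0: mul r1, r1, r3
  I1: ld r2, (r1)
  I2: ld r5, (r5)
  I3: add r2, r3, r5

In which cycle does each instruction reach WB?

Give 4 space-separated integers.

I0 mul r1 <- r1,r3: IF@1 ID@2 stall=0 (-) EX@3 MEM@4 WB@5
I1 ld r2 <- r1: IF@2 ID@3 stall=2 (RAW on I0.r1 (WB@5)) EX@6 MEM@7 WB@8
I2 ld r5 <- r5: IF@3 ID@6 stall=0 (-) EX@7 MEM@8 WB@9
I3 add r2 <- r3,r5: IF@6 ID@7 stall=2 (RAW on I2.r5 (WB@9)) EX@10 MEM@11 WB@12

Answer: 5 8 9 12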